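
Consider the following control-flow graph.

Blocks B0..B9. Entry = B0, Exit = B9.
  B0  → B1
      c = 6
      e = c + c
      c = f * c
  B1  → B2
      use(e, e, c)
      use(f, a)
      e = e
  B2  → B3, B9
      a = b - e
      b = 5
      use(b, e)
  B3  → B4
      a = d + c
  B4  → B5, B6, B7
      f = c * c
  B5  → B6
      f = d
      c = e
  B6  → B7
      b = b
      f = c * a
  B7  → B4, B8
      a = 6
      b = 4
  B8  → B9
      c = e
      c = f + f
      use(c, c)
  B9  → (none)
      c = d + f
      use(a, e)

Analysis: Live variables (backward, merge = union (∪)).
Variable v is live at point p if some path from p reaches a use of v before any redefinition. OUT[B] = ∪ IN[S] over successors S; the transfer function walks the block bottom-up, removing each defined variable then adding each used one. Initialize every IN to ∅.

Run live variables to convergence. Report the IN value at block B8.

Answer: {a, d, e, f}

Trace:
Per-block solution:
  B0:  IN={a, b, d, f}  OUT={a, b, c, d, e, f}
  B1:  IN={a, b, c, d, e, f}  OUT={b, c, d, e, f}
  B2:  IN={b, c, d, e, f}  OUT={a, b, c, d, e, f}
  B3:  IN={b, c, d, e}  OUT={a, b, c, d, e}
  B4:  IN={a, b, c, d, e}  OUT={a, b, c, d, e, f}
  B5:  IN={a, b, d, e}  OUT={a, b, c, d, e}
  B6:  IN={a, b, c, d, e}  OUT={c, d, e, f}
  B7:  IN={c, d, e, f}  OUT={a, b, c, d, e, f}
  B8:  IN={a, d, e, f}  OUT={a, d, e, f}
  B9:  IN={a, d, e, f}  OUT={}

Merge at B8: OUT[B8] = IN[B9] = {a, d, e, f}
Applying B8's transfer function to that OUT value gives IN[B8] (row B8 above).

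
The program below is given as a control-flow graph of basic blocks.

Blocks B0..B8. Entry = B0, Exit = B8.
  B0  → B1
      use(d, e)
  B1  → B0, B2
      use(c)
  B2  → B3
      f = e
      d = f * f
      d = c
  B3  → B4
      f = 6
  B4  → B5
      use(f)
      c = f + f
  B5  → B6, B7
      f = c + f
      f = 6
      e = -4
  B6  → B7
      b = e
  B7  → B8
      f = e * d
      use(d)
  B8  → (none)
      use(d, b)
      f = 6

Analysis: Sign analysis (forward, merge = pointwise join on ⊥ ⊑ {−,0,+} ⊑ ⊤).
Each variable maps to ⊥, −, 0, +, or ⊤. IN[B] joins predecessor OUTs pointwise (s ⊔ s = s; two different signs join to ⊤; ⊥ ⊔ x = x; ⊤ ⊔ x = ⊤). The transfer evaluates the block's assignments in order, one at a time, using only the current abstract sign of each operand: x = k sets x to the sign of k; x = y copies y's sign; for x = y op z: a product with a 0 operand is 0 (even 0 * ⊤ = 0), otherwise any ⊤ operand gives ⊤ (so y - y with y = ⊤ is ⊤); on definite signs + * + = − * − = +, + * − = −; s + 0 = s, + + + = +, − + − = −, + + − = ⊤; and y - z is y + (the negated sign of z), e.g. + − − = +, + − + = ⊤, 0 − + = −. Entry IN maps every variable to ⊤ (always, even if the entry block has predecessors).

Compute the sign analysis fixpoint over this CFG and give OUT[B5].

Answer: {a: ⊤, b: ⊤, c: +, d: ⊤, e: -, f: +}

Working:
Converged values:
  B0: | IN=(all ⊤) | OUT=(all ⊤)
  B1: | IN=(all ⊤) | OUT=(all ⊤)
  B2: | IN=(all ⊤) | OUT=(all ⊤)
  B3: | IN=(all ⊤) | OUT={f:+; rest ⊤}
  B4: | IN={f:+; rest ⊤} | OUT={c:+, f:+; rest ⊤}
  B5: | IN={c:+, f:+; rest ⊤} | OUT={c:+, e:-, f:+; rest ⊤}
  B6: | IN={c:+, e:-, f:+; rest ⊤} | OUT={b:-, c:+, e:-, f:+; rest ⊤}
  B7: | IN={c:+, e:-, f:+; rest ⊤} | OUT={c:+, e:-; rest ⊤}
  B8: | IN={c:+, e:-; rest ⊤} | OUT={c:+, e:-, f:+; rest ⊤}

Merge at B5: IN[B5] = OUT[B4] = {a: ⊤, b: ⊤, c: +, d: ⊤, e: ⊤, f: +}
Applying B5's transfer function to that IN value gives OUT[B5] (row B5 above).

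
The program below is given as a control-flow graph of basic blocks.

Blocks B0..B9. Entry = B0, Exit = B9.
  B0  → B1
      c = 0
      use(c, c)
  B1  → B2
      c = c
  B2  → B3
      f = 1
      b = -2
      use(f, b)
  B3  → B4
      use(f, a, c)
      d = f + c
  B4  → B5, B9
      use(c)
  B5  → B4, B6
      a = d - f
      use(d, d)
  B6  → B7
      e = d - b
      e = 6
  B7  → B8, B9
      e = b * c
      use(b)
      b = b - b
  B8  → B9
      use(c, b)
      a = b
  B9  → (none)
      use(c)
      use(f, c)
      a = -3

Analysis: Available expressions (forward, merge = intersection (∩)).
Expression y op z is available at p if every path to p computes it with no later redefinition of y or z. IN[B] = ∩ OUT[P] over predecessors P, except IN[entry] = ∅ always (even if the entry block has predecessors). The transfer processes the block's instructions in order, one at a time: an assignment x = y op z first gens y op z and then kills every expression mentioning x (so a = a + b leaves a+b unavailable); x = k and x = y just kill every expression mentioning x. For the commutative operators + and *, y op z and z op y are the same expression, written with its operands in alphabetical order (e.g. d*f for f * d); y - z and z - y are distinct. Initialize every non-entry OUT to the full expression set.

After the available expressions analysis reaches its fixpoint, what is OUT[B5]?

Converged values:
  B0:   IN={}   OUT={}
  B1:   IN={}   OUT={}
  B2:   IN={}   OUT={}
  B3:   IN={}   OUT={c+f}
  B4:   IN={c+f}   OUT={c+f}
  B5:   IN={c+f}   OUT={c+f, d-f}
  B6:   IN={c+f, d-f}   OUT={c+f, d-b, d-f}
  B7:   IN={c+f, d-b, d-f}   OUT={c+f, d-f}
  B8:   IN={c+f, d-f}   OUT={c+f, d-f}
  B9:   IN={c+f}   OUT={c+f}

Merge at B5: IN[B5] = OUT[B4] = {c+f}
Applying B5's transfer function to that IN value gives OUT[B5] (row B5 above).

Answer: {c+f, d-f}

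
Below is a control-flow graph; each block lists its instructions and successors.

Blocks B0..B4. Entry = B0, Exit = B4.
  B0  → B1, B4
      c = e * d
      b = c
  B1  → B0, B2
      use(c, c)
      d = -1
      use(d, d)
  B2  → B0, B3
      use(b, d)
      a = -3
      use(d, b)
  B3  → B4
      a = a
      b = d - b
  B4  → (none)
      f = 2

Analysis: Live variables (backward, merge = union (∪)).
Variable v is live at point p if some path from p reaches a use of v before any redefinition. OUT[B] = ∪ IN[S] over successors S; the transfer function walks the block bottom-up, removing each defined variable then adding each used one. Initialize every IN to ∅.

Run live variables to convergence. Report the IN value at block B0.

Converged values:
  B0:  IN={d, e}  OUT={b, c, e}
  B1:  IN={b, c, e}  OUT={b, d, e}
  B2:  IN={b, d, e}  OUT={a, b, d, e}
  B3:  IN={a, b, d}  OUT={}
  B4:  IN={}  OUT={}

Merge at B0: OUT[B0] = IN[B1] ⊔ IN[B4] = {b, c, e}
Applying B0's transfer function to that OUT value gives IN[B0] (row B0 above).

Answer: {d, e}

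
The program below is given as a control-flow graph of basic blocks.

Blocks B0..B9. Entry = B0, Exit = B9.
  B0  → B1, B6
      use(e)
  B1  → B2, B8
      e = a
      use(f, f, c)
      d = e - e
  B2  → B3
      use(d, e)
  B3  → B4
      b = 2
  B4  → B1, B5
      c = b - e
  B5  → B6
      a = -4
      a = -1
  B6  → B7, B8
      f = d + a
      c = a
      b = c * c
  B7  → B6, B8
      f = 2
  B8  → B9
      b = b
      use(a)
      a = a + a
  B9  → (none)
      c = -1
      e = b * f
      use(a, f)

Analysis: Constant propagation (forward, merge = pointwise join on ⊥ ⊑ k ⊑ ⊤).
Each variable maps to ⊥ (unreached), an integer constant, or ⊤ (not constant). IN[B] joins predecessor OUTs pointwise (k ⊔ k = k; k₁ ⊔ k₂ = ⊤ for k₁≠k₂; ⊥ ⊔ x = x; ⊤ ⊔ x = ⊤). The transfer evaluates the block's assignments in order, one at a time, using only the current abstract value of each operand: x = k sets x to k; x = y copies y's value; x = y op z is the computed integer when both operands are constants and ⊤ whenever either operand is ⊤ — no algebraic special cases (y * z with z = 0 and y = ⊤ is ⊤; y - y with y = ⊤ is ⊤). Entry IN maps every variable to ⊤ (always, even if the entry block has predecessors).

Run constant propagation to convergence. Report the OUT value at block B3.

Fixpoint table:
  B0: | IN=(all ⊤) | OUT=(all ⊤)
  B1: | IN=(all ⊤) | OUT=(all ⊤)
  B2: | IN=(all ⊤) | OUT=(all ⊤)
  B3: | IN=(all ⊤) | OUT={b:2; rest ⊤}
  B4: | IN={b:2; rest ⊤} | OUT={b:2; rest ⊤}
  B5: | IN={b:2; rest ⊤} | OUT={a:-1, b:2; rest ⊤}
  B6: | IN=(all ⊤) | OUT=(all ⊤)
  B7: | IN=(all ⊤) | OUT={f:2; rest ⊤}
  B8: | IN=(all ⊤) | OUT=(all ⊤)
  B9: | IN=(all ⊤) | OUT={c:-1; rest ⊤}

Merge at B3: IN[B3] = OUT[B2] = {a: ⊤, b: ⊤, c: ⊤, d: ⊤, e: ⊤, f: ⊤}
Applying B3's transfer function to that IN value gives OUT[B3] (row B3 above).

Answer: {a: ⊤, b: 2, c: ⊤, d: ⊤, e: ⊤, f: ⊤}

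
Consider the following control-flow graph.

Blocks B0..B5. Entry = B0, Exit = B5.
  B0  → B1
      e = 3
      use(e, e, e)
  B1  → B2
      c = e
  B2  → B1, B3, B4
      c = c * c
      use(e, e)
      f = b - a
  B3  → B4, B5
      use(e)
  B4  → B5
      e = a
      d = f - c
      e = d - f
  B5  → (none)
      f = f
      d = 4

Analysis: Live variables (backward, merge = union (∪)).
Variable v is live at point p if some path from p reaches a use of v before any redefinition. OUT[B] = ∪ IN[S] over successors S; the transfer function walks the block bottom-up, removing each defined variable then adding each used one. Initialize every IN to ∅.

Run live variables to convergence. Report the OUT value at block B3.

Answer: {a, c, f}

Derivation:
Fixpoint table:
  B0: | IN={a, b} | OUT={a, b, e}
  B1: | IN={a, b, e} | OUT={a, b, c, e}
  B2: | IN={a, b, c, e} | OUT={a, b, c, e, f}
  B3: | IN={a, c, e, f} | OUT={a, c, f}
  B4: | IN={a, c, f} | OUT={f}
  B5: | IN={f} | OUT={}

Merge at B3: OUT[B3] = IN[B4] ⊔ IN[B5] = {a, c, f}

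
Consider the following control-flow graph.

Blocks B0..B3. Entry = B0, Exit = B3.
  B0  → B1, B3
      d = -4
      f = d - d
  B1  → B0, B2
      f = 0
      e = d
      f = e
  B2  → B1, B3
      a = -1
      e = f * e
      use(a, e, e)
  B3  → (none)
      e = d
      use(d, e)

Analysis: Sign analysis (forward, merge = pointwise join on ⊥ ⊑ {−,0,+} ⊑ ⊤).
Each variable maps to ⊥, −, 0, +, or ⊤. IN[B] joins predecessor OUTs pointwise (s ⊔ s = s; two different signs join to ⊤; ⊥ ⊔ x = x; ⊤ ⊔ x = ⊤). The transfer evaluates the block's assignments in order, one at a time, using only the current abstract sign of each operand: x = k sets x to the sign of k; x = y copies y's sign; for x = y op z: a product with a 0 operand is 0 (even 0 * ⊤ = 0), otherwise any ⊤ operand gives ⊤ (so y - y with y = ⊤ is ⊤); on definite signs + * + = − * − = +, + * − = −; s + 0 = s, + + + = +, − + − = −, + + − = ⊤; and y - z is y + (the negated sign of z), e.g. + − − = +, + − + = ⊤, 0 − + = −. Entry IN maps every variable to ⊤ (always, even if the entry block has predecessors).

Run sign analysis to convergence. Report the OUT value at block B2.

Answer: {a: -, b: ⊤, c: ⊤, d: -, e: +, f: -}

Working:
Per-block solution:
  B0: | IN=(all ⊤) | OUT={d:-; rest ⊤}
  B1: | IN={d:-; rest ⊤} | OUT={d:-, e:-, f:-; rest ⊤}
  B2: | IN={d:-, e:-, f:-; rest ⊤} | OUT={a:-, d:-, e:+, f:-; rest ⊤}
  B3: | IN={d:-; rest ⊤} | OUT={d:-, e:-; rest ⊤}

Merge at B2: IN[B2] = OUT[B1] = {a: ⊤, b: ⊤, c: ⊤, d: -, e: -, f: -}
Applying B2's transfer function to that IN value gives OUT[B2] (row B2 above).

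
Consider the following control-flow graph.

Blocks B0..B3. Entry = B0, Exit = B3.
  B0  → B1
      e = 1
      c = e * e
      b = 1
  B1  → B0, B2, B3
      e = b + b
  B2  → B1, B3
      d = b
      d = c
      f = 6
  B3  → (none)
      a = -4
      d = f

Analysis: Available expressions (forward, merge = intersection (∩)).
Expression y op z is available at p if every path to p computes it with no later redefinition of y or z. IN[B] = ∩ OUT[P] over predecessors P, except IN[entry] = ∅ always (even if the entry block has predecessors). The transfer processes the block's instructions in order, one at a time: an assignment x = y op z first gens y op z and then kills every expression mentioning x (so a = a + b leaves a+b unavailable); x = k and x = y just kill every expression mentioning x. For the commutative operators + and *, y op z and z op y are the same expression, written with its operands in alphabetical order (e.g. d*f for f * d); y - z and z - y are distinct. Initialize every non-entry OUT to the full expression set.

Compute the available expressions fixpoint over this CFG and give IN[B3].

Answer: {b+b}

Trace:
Per-block solution:
  B0: | IN={} | OUT={e*e}
  B1: | IN={} | OUT={b+b}
  B2: | IN={b+b} | OUT={b+b}
  B3: | IN={b+b} | OUT={b+b}

Merge at B3: IN[B3] = OUT[B1] ∩ OUT[B2] = {b+b}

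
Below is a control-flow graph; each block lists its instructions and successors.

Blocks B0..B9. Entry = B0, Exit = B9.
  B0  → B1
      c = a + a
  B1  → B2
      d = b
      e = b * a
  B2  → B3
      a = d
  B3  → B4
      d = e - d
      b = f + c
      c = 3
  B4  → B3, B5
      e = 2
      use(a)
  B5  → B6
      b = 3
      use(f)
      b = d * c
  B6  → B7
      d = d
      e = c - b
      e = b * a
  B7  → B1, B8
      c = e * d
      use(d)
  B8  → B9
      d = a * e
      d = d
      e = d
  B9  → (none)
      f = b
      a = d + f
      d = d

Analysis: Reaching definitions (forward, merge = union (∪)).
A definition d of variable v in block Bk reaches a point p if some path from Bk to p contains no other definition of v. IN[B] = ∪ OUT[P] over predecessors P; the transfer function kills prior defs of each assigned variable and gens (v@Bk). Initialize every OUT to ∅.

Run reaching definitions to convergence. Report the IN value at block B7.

Per-block solution:
  B0: | IN={} | OUT={c@B0}
  B1: | IN={a@B2, b@B5, c@B0, c@B7, d@B6, e@B6} | OUT={a@B2, b@B5, c@B0, c@B7, d@B1, e@B1}
  B2: | IN={a@B2, b@B5, c@B0, c@B7, d@B1, e@B1} | OUT={a@B2, b@B5, c@B0, c@B7, d@B1, e@B1}
  B3: | IN={a@B2, b@B3, b@B5, c@B0, c@B3, c@B7, d@B1, d@B3, e@B1, e@B4} | OUT={a@B2, b@B3, c@B3, d@B3, e@B1, e@B4}
  B4: | IN={a@B2, b@B3, c@B3, d@B3, e@B1, e@B4} | OUT={a@B2, b@B3, c@B3, d@B3, e@B4}
  B5: | IN={a@B2, b@B3, c@B3, d@B3, e@B4} | OUT={a@B2, b@B5, c@B3, d@B3, e@B4}
  B6: | IN={a@B2, b@B5, c@B3, d@B3, e@B4} | OUT={a@B2, b@B5, c@B3, d@B6, e@B6}
  B7: | IN={a@B2, b@B5, c@B3, d@B6, e@B6} | OUT={a@B2, b@B5, c@B7, d@B6, e@B6}
  B8: | IN={a@B2, b@B5, c@B7, d@B6, e@B6} | OUT={a@B2, b@B5, c@B7, d@B8, e@B8}
  B9: | IN={a@B2, b@B5, c@B7, d@B8, e@B8} | OUT={a@B9, b@B5, c@B7, d@B9, e@B8, f@B9}

Merge at B7: IN[B7] = OUT[B6] = {a@B2, b@B5, c@B3, d@B6, e@B6}

Answer: {a@B2, b@B5, c@B3, d@B6, e@B6}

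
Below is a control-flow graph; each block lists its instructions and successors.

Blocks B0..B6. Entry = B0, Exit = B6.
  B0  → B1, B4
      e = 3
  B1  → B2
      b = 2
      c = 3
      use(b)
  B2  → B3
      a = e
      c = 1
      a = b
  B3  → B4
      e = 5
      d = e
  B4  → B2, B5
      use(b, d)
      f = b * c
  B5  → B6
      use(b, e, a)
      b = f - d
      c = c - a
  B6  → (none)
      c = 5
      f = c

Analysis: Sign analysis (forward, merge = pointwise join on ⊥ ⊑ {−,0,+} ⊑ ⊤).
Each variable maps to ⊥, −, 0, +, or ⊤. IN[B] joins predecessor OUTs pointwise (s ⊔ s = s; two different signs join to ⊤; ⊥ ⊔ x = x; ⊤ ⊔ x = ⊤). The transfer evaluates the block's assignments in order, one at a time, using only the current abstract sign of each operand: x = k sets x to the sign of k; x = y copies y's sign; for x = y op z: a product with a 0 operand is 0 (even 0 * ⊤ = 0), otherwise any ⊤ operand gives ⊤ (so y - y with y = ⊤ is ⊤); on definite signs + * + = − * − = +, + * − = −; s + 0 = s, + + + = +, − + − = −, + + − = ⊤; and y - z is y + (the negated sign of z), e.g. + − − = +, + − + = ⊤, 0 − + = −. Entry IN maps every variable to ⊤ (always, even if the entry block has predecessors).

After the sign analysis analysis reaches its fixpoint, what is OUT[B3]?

Answer: {a: ⊤, b: ⊤, c: +, d: +, e: +, f: ⊤}

Working:
Per-block solution:
  B0:  IN=(all ⊤)  OUT={e:+; rest ⊤}
  B1:  IN={e:+; rest ⊤}  OUT={b:+, c:+, e:+; rest ⊤}
  B2:  IN={e:+; rest ⊤}  OUT={c:+, e:+; rest ⊤}
  B3:  IN={c:+, e:+; rest ⊤}  OUT={c:+, d:+, e:+; rest ⊤}
  B4:  IN={e:+; rest ⊤}  OUT={e:+; rest ⊤}
  B5:  IN={e:+; rest ⊤}  OUT={e:+; rest ⊤}
  B6:  IN={e:+; rest ⊤}  OUT={c:+, e:+, f:+; rest ⊤}

Merge at B3: IN[B3] = OUT[B2] = {a: ⊤, b: ⊤, c: +, d: ⊤, e: +, f: ⊤}
Applying B3's transfer function to that IN value gives OUT[B3] (row B3 above).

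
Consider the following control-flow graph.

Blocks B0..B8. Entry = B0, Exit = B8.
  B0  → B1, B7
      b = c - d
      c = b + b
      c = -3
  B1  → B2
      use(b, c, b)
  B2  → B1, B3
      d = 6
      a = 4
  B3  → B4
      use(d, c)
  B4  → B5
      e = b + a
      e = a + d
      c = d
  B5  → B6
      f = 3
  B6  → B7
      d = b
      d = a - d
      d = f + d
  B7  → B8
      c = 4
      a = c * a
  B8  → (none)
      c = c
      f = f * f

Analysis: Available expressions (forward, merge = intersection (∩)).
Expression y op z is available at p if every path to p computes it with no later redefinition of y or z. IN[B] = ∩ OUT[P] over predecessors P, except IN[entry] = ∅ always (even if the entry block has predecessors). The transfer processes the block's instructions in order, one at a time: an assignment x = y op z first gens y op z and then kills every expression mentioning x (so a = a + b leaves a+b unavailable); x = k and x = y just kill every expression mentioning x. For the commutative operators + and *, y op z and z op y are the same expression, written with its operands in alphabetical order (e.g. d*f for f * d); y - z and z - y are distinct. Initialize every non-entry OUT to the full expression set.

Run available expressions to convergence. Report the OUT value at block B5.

Answer: {a+b, a+d, b+b}

Derivation:
Per-block solution:
  B0:  IN={}  OUT={b+b}
  B1:  IN={b+b}  OUT={b+b}
  B2:  IN={b+b}  OUT={b+b}
  B3:  IN={b+b}  OUT={b+b}
  B4:  IN={b+b}  OUT={a+b, a+d, b+b}
  B5:  IN={a+b, a+d, b+b}  OUT={a+b, a+d, b+b}
  B6:  IN={a+b, a+d, b+b}  OUT={a+b, b+b}
  B7:  IN={b+b}  OUT={b+b}
  B8:  IN={b+b}  OUT={b+b}

Merge at B5: IN[B5] = OUT[B4] = {a+b, a+d, b+b}
Applying B5's transfer function to that IN value gives OUT[B5] (row B5 above).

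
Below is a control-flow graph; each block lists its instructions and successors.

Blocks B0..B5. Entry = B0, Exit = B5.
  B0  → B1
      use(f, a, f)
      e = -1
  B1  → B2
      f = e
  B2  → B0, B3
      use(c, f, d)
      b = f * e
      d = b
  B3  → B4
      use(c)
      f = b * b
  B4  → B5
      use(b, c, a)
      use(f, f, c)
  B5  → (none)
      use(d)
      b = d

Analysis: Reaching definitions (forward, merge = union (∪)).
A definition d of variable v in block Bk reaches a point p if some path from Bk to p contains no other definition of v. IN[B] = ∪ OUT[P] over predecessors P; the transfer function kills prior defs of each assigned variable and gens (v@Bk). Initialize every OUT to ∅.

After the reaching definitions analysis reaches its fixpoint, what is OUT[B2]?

Fixpoint table:
  B0:   IN={b@B2, d@B2, e@B0, f@B1}   OUT={b@B2, d@B2, e@B0, f@B1}
  B1:   IN={b@B2, d@B2, e@B0, f@B1}   OUT={b@B2, d@B2, e@B0, f@B1}
  B2:   IN={b@B2, d@B2, e@B0, f@B1}   OUT={b@B2, d@B2, e@B0, f@B1}
  B3:   IN={b@B2, d@B2, e@B0, f@B1}   OUT={b@B2, d@B2, e@B0, f@B3}
  B4:   IN={b@B2, d@B2, e@B0, f@B3}   OUT={b@B2, d@B2, e@B0, f@B3}
  B5:   IN={b@B2, d@B2, e@B0, f@B3}   OUT={b@B5, d@B2, e@B0, f@B3}

Merge at B2: IN[B2] = OUT[B1] = {b@B2, d@B2, e@B0, f@B1}
Applying B2's transfer function to that IN value gives OUT[B2] (row B2 above).

Answer: {b@B2, d@B2, e@B0, f@B1}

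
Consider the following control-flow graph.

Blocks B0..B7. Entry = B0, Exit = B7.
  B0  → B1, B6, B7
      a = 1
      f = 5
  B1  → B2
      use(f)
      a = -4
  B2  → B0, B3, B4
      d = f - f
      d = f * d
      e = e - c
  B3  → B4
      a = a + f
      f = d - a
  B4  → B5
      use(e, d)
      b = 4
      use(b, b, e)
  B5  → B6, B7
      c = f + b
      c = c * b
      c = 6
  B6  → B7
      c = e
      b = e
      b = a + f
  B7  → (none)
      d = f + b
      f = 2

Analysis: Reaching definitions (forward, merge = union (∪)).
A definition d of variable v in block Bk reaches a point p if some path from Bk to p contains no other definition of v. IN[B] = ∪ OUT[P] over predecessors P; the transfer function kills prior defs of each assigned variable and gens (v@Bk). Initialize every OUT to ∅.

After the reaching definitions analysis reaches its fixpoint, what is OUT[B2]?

Answer: {a@B1, d@B2, e@B2, f@B0}

Derivation:
Per-block solution:
  B0:   IN={a@B1, d@B2, e@B2, f@B0}   OUT={a@B0, d@B2, e@B2, f@B0}
  B1:   IN={a@B0, d@B2, e@B2, f@B0}   OUT={a@B1, d@B2, e@B2, f@B0}
  B2:   IN={a@B1, d@B2, e@B2, f@B0}   OUT={a@B1, d@B2, e@B2, f@B0}
  B3:   IN={a@B1, d@B2, e@B2, f@B0}   OUT={a@B3, d@B2, e@B2, f@B3}
  B4:   IN={a@B1, a@B3, d@B2, e@B2, f@B0, f@B3}   OUT={a@B1, a@B3, b@B4, d@B2, e@B2, f@B0, f@B3}
  B5:   IN={a@B1, a@B3, b@B4, d@B2, e@B2, f@B0, f@B3}   OUT={a@B1, a@B3, b@B4, c@B5, d@B2, e@B2, f@B0, f@B3}
  B6:   IN={a@B0, a@B1, a@B3, b@B4, c@B5, d@B2, e@B2, f@B0, f@B3}   OUT={a@B0, a@B1, a@B3, b@B6, c@B6, d@B2, e@B2, f@B0, f@B3}
  B7:   IN={a@B0, a@B1, a@B3, b@B4, b@B6, c@B5, c@B6, d@B2, e@B2, f@B0, f@B3}   OUT={a@B0, a@B1, a@B3, b@B4, b@B6, c@B5, c@B6, d@B7, e@B2, f@B7}

Merge at B2: IN[B2] = OUT[B1] = {a@B1, d@B2, e@B2, f@B0}
Applying B2's transfer function to that IN value gives OUT[B2] (row B2 above).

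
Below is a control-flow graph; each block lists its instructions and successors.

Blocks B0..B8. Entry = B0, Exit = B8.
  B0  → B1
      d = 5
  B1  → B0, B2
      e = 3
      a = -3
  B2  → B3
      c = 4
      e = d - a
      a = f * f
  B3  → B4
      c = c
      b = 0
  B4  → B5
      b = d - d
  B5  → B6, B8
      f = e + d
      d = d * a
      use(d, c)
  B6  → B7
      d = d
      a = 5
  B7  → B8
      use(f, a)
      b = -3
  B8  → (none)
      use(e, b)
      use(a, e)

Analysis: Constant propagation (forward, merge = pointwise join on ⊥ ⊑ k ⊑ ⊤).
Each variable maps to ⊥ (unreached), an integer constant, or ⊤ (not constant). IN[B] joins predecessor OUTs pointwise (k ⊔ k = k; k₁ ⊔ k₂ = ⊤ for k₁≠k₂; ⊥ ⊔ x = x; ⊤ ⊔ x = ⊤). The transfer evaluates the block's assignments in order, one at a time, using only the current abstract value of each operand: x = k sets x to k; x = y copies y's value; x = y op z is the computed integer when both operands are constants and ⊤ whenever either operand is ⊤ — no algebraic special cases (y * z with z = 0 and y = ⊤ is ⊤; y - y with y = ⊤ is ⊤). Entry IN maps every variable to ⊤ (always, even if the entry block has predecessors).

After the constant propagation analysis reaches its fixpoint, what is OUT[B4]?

Converged values:
  B0: | IN=(all ⊤) | OUT={d:5; rest ⊤}
  B1: | IN={d:5; rest ⊤} | OUT={a:-3, d:5, e:3; rest ⊤}
  B2: | IN={a:-3, d:5, e:3; rest ⊤} | OUT={c:4, d:5, e:8; rest ⊤}
  B3: | IN={c:4, d:5, e:8; rest ⊤} | OUT={b:0, c:4, d:5, e:8; rest ⊤}
  B4: | IN={b:0, c:4, d:5, e:8; rest ⊤} | OUT={b:0, c:4, d:5, e:8; rest ⊤}
  B5: | IN={b:0, c:4, d:5, e:8; rest ⊤} | OUT={b:0, c:4, e:8, f:13; rest ⊤}
  B6: | IN={b:0, c:4, e:8, f:13; rest ⊤} | OUT={a:5, b:0, c:4, e:8, f:13; rest ⊤}
  B7: | IN={a:5, b:0, c:4, e:8, f:13; rest ⊤} | OUT={a:5, b:-3, c:4, e:8, f:13; rest ⊤}
  B8: | IN={c:4, e:8, f:13; rest ⊤} | OUT={c:4, e:8, f:13; rest ⊤}

Merge at B4: IN[B4] = OUT[B3] = {a: ⊤, b: 0, c: 4, d: 5, e: 8, f: ⊤}
Applying B4's transfer function to that IN value gives OUT[B4] (row B4 above).

Answer: {a: ⊤, b: 0, c: 4, d: 5, e: 8, f: ⊤}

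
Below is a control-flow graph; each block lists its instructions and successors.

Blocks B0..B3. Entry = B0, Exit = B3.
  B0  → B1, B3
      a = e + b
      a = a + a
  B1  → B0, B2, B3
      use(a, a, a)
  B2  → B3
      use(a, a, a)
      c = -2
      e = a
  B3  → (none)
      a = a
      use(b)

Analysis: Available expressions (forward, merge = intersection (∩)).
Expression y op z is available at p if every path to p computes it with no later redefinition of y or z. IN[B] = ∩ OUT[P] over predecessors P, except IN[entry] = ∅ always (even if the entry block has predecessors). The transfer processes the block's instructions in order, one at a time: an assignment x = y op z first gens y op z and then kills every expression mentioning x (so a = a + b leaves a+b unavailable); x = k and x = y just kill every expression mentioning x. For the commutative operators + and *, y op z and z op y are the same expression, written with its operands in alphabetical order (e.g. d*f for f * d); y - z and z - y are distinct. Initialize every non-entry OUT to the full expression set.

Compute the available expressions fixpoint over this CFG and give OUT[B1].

Answer: {b+e}

Derivation:
Per-block solution:
  B0:  IN={}  OUT={b+e}
  B1:  IN={b+e}  OUT={b+e}
  B2:  IN={b+e}  OUT={}
  B3:  IN={}  OUT={}

Merge at B1: IN[B1] = OUT[B0] = {b+e}
Applying B1's transfer function to that IN value gives OUT[B1] (row B1 above).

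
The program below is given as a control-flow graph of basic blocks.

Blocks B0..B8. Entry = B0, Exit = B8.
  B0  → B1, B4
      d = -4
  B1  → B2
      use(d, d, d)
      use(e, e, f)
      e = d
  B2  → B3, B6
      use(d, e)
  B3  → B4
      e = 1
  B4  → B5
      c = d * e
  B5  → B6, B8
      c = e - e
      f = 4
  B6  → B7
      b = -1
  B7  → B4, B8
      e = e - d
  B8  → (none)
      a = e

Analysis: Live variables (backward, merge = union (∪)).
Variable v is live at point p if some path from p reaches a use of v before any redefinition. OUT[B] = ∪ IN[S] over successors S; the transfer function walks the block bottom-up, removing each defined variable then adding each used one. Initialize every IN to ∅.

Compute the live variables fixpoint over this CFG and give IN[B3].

Answer: {d}

Derivation:
Per-block solution:
  B0:  IN={e, f}  OUT={d, e, f}
  B1:  IN={d, e, f}  OUT={d, e}
  B2:  IN={d, e}  OUT={d, e}
  B3:  IN={d}  OUT={d, e}
  B4:  IN={d, e}  OUT={d, e}
  B5:  IN={d, e}  OUT={d, e}
  B6:  IN={d, e}  OUT={d, e}
  B7:  IN={d, e}  OUT={d, e}
  B8:  IN={e}  OUT={}

Merge at B3: OUT[B3] = IN[B4] = {d, e}
Applying B3's transfer function to that OUT value gives IN[B3] (row B3 above).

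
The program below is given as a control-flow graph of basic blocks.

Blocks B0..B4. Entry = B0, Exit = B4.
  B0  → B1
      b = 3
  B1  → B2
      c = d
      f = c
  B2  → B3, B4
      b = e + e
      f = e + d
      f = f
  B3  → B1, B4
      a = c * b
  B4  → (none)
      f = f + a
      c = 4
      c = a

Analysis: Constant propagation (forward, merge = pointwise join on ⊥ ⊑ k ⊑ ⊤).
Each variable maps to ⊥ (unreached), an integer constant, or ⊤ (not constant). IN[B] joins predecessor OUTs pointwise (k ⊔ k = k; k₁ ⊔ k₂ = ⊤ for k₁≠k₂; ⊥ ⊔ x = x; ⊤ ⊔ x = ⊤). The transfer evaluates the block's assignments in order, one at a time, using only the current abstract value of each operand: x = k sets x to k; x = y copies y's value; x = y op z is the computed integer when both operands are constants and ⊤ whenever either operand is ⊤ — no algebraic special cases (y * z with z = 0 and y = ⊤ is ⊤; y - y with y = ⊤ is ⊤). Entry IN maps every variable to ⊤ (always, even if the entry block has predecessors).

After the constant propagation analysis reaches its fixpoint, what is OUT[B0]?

Fixpoint table:
  B0:  IN=(all ⊤)  OUT={b:3; rest ⊤}
  B1:  IN=(all ⊤)  OUT=(all ⊤)
  B2:  IN=(all ⊤)  OUT=(all ⊤)
  B3:  IN=(all ⊤)  OUT=(all ⊤)
  B4:  IN=(all ⊤)  OUT=(all ⊤)

B0 is the boundary node: IN[B0] = {a: ⊤, b: ⊤, c: ⊤, d: ⊤, e: ⊤, f: ⊤}
Applying B0's transfer function to that IN value gives OUT[B0] (row B0 above).

Answer: {a: ⊤, b: 3, c: ⊤, d: ⊤, e: ⊤, f: ⊤}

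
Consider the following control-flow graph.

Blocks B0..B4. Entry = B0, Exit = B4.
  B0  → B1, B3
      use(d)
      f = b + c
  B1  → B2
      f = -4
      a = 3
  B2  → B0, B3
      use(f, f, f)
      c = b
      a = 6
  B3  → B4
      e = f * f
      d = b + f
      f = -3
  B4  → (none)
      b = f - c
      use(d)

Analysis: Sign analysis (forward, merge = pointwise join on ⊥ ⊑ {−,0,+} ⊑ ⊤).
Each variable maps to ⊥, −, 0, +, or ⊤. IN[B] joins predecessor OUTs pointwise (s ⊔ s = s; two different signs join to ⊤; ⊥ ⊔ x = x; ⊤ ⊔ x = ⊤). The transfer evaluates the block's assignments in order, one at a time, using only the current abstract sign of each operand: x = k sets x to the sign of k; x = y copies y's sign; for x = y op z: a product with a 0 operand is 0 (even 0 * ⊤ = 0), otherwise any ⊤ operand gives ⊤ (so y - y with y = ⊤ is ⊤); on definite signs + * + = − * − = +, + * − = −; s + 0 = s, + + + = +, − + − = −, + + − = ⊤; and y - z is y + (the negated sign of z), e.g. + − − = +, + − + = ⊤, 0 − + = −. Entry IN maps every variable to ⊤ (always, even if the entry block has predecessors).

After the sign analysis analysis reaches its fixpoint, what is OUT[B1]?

Converged values:
  B0: | IN=(all ⊤) | OUT=(all ⊤)
  B1: | IN=(all ⊤) | OUT={a:+, f:-; rest ⊤}
  B2: | IN={a:+, f:-; rest ⊤} | OUT={a:+, f:-; rest ⊤}
  B3: | IN=(all ⊤) | OUT={f:-; rest ⊤}
  B4: | IN={f:-; rest ⊤} | OUT={f:-; rest ⊤}

Merge at B1: IN[B1] = OUT[B0] = {a: ⊤, b: ⊤, c: ⊤, d: ⊤, e: ⊤, f: ⊤}
Applying B1's transfer function to that IN value gives OUT[B1] (row B1 above).

Answer: {a: +, b: ⊤, c: ⊤, d: ⊤, e: ⊤, f: -}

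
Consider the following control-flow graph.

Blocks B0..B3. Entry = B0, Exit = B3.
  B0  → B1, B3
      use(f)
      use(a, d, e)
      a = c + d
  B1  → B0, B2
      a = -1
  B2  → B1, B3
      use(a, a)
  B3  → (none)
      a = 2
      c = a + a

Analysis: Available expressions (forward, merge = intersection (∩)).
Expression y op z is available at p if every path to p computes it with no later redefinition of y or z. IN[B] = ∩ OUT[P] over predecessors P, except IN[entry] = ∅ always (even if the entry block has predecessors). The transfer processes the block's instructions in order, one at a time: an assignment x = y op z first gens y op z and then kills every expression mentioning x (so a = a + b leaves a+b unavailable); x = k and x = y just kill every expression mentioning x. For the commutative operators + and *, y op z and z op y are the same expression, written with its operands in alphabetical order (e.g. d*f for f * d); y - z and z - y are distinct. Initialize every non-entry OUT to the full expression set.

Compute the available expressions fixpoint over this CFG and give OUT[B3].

Converged values:
  B0: | IN={} | OUT={c+d}
  B1: | IN={c+d} | OUT={c+d}
  B2: | IN={c+d} | OUT={c+d}
  B3: | IN={c+d} | OUT={a+a}

Merge at B3: IN[B3] = OUT[B0] ∩ OUT[B2] = {c+d}
Applying B3's transfer function to that IN value gives OUT[B3] (row B3 above).

Answer: {a+a}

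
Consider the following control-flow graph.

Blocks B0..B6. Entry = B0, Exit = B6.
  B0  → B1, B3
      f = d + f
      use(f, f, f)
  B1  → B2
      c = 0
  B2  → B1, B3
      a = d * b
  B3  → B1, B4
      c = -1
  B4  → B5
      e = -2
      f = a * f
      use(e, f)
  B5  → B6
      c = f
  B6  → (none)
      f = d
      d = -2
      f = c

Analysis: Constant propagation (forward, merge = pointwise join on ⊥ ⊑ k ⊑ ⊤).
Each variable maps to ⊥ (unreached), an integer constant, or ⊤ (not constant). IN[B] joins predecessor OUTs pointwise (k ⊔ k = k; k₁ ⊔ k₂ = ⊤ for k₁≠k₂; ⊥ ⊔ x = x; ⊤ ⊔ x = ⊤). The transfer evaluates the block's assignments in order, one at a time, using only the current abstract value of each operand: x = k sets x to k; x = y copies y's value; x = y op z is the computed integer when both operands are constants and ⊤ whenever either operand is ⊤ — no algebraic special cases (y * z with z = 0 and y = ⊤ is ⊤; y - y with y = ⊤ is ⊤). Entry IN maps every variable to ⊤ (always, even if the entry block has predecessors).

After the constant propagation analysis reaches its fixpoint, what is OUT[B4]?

Answer: {a: ⊤, b: ⊤, c: -1, d: ⊤, e: -2, f: ⊤}

Trace:
Converged values:
  B0: | IN=(all ⊤) | OUT=(all ⊤)
  B1: | IN=(all ⊤) | OUT={c:0; rest ⊤}
  B2: | IN={c:0; rest ⊤} | OUT={c:0; rest ⊤}
  B3: | IN=(all ⊤) | OUT={c:-1; rest ⊤}
  B4: | IN={c:-1; rest ⊤} | OUT={c:-1, e:-2; rest ⊤}
  B5: | IN={c:-1, e:-2; rest ⊤} | OUT={e:-2; rest ⊤}
  B6: | IN={e:-2; rest ⊤} | OUT={d:-2, e:-2; rest ⊤}

Merge at B4: IN[B4] = OUT[B3] = {a: ⊤, b: ⊤, c: -1, d: ⊤, e: ⊤, f: ⊤}
Applying B4's transfer function to that IN value gives OUT[B4] (row B4 above).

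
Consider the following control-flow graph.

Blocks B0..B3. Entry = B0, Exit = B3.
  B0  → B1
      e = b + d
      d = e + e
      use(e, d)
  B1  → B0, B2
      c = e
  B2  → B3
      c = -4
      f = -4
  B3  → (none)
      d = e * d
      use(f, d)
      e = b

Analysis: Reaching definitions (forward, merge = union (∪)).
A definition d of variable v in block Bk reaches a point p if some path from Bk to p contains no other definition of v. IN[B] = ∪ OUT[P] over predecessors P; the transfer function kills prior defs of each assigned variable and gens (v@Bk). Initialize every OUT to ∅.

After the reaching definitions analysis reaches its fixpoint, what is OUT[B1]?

Fixpoint table:
  B0: | IN={c@B1, d@B0, e@B0} | OUT={c@B1, d@B0, e@B0}
  B1: | IN={c@B1, d@B0, e@B0} | OUT={c@B1, d@B0, e@B0}
  B2: | IN={c@B1, d@B0, e@B0} | OUT={c@B2, d@B0, e@B0, f@B2}
  B3: | IN={c@B2, d@B0, e@B0, f@B2} | OUT={c@B2, d@B3, e@B3, f@B2}

Merge at B1: IN[B1] = OUT[B0] = {c@B1, d@B0, e@B0}
Applying B1's transfer function to that IN value gives OUT[B1] (row B1 above).

Answer: {c@B1, d@B0, e@B0}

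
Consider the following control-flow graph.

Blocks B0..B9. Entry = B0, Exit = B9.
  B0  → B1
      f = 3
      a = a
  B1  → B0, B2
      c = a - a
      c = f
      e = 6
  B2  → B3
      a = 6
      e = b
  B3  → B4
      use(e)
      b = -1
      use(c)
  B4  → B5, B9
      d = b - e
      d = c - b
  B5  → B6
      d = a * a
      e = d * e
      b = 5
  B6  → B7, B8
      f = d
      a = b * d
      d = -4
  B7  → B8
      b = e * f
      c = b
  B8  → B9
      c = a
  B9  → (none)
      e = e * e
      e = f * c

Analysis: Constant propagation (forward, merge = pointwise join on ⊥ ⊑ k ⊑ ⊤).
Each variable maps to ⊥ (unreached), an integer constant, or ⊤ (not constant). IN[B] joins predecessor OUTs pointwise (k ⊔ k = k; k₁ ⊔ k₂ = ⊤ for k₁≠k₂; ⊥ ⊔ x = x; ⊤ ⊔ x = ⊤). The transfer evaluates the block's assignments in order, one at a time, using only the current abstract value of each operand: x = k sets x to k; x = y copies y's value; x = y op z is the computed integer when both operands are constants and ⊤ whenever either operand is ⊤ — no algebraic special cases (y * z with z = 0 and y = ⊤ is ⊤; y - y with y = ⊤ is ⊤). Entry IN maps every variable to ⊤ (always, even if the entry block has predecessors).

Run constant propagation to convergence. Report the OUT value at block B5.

Fixpoint table:
  B0: | IN=(all ⊤) | OUT={f:3; rest ⊤}
  B1: | IN={f:3; rest ⊤} | OUT={c:3, e:6, f:3; rest ⊤}
  B2: | IN={c:3, e:6, f:3; rest ⊤} | OUT={a:6, c:3, f:3; rest ⊤}
  B3: | IN={a:6, c:3, f:3; rest ⊤} | OUT={a:6, b:-1, c:3, f:3; rest ⊤}
  B4: | IN={a:6, b:-1, c:3, f:3; rest ⊤} | OUT={a:6, b:-1, c:3, d:4, f:3; rest ⊤}
  B5: | IN={a:6, b:-1, c:3, d:4, f:3; rest ⊤} | OUT={a:6, b:5, c:3, d:36, f:3; rest ⊤}
  B6: | IN={a:6, b:5, c:3, d:36, f:3; rest ⊤} | OUT={a:180, b:5, c:3, d:-4, f:36; rest ⊤}
  B7: | IN={a:180, b:5, c:3, d:-4, f:36; rest ⊤} | OUT={a:180, d:-4, f:36; rest ⊤}
  B8: | IN={a:180, d:-4, f:36; rest ⊤} | OUT={a:180, c:180, d:-4, f:36; rest ⊤}
  B9: | IN=(all ⊤) | OUT=(all ⊤)

Merge at B5: IN[B5] = OUT[B4] = {a: 6, b: -1, c: 3, d: 4, e: ⊤, f: 3}
Applying B5's transfer function to that IN value gives OUT[B5] (row B5 above).

Answer: {a: 6, b: 5, c: 3, d: 36, e: ⊤, f: 3}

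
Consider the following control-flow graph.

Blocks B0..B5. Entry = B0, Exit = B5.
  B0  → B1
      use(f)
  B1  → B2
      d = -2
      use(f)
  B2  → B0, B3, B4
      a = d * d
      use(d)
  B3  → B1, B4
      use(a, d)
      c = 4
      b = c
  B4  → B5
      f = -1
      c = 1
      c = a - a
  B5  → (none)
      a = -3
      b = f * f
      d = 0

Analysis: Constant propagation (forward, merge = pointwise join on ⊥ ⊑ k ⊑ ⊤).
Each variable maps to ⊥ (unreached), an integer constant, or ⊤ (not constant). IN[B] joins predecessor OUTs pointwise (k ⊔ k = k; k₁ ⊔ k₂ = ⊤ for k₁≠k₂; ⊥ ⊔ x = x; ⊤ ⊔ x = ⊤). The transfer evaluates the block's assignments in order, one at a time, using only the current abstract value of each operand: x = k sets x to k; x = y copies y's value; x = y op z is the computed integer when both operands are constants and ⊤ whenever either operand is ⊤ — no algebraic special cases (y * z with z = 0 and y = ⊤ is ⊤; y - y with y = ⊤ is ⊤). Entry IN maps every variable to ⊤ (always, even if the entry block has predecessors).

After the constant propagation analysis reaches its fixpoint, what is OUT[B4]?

Answer: {a: 4, b: ⊤, c: 0, d: -2, e: ⊤, f: -1}

Trace:
Fixpoint table:
  B0:   IN=(all ⊤)   OUT=(all ⊤)
  B1:   IN=(all ⊤)   OUT={d:-2; rest ⊤}
  B2:   IN={d:-2; rest ⊤}   OUT={a:4, d:-2; rest ⊤}
  B3:   IN={a:4, d:-2; rest ⊤}   OUT={a:4, b:4, c:4, d:-2; rest ⊤}
  B4:   IN={a:4, d:-2; rest ⊤}   OUT={a:4, c:0, d:-2, f:-1; rest ⊤}
  B5:   IN={a:4, c:0, d:-2, f:-1; rest ⊤}   OUT={a:-3, b:1, c:0, d:0, f:-1; rest ⊤}

Merge at B4: IN[B4] = OUT[B2] ⊔ OUT[B3] = {a: 4, b: ⊤, c: ⊤, d: -2, e: ⊤, f: ⊤}
Applying B4's transfer function to that IN value gives OUT[B4] (row B4 above).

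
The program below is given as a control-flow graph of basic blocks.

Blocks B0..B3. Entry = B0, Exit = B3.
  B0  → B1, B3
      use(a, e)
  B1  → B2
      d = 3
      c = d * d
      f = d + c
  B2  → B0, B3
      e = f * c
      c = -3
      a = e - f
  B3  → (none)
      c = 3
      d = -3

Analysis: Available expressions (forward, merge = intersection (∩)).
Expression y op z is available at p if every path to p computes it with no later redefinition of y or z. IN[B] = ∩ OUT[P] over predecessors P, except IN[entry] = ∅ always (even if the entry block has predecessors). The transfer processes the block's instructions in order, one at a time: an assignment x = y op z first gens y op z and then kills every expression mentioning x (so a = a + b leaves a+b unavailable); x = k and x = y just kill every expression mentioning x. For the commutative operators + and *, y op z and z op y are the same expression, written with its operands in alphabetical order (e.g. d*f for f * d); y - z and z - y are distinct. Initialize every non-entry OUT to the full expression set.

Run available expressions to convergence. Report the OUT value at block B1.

Answer: {c+d, d*d}

Trace:
Fixpoint table:
  B0:   IN={}   OUT={}
  B1:   IN={}   OUT={c+d, d*d}
  B2:   IN={c+d, d*d}   OUT={d*d, e-f}
  B3:   IN={}   OUT={}

Merge at B1: IN[B1] = OUT[B0] = {}
Applying B1's transfer function to that IN value gives OUT[B1] (row B1 above).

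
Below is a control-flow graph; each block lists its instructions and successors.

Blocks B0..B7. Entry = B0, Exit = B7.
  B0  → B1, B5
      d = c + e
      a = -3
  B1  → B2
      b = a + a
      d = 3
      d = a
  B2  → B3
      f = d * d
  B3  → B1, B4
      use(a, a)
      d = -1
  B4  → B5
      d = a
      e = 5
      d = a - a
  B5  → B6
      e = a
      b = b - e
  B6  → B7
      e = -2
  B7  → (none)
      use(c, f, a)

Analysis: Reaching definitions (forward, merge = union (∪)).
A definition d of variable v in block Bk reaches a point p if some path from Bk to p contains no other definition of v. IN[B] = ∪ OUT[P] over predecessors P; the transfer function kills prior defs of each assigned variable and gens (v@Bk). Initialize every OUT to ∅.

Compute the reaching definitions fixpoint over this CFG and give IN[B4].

Answer: {a@B0, b@B1, d@B3, f@B2}

Derivation:
Converged values:
  B0:   IN={}   OUT={a@B0, d@B0}
  B1:   IN={a@B0, b@B1, d@B0, d@B3, f@B2}   OUT={a@B0, b@B1, d@B1, f@B2}
  B2:   IN={a@B0, b@B1, d@B1, f@B2}   OUT={a@B0, b@B1, d@B1, f@B2}
  B3:   IN={a@B0, b@B1, d@B1, f@B2}   OUT={a@B0, b@B1, d@B3, f@B2}
  B4:   IN={a@B0, b@B1, d@B3, f@B2}   OUT={a@B0, b@B1, d@B4, e@B4, f@B2}
  B5:   IN={a@B0, b@B1, d@B0, d@B4, e@B4, f@B2}   OUT={a@B0, b@B5, d@B0, d@B4, e@B5, f@B2}
  B6:   IN={a@B0, b@B5, d@B0, d@B4, e@B5, f@B2}   OUT={a@B0, b@B5, d@B0, d@B4, e@B6, f@B2}
  B7:   IN={a@B0, b@B5, d@B0, d@B4, e@B6, f@B2}   OUT={a@B0, b@B5, d@B0, d@B4, e@B6, f@B2}

Merge at B4: IN[B4] = OUT[B3] = {a@B0, b@B1, d@B3, f@B2}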